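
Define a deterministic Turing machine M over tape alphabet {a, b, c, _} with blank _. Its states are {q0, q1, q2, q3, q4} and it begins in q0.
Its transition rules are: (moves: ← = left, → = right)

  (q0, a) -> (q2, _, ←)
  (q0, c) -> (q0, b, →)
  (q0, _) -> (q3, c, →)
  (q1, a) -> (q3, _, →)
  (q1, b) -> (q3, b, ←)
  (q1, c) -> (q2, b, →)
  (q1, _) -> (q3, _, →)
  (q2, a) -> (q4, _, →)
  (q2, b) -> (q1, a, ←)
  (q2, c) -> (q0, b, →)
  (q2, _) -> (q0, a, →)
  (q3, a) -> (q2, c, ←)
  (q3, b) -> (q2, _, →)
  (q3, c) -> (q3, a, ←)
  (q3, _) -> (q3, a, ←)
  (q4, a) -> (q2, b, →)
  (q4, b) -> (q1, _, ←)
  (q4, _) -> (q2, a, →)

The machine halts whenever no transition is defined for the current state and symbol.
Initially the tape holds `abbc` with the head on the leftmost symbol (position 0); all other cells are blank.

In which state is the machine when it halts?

q0

q0 | _[a]bbc_____   read a → write _, move ←, go to q2
q2 | [_]_bbc_____   read _ → write a, move →, go to q0
q0 | a[_]bbc_____   read _ → write c, move →, go to q3
q3 | ac[b]bc_____   read b → write _, move →, go to q2
q2 | ac_[b]c_____   read b → write a, move ←, go to q1
q1 | ac[_]ac_____   read _ → write _, move →, go to q3
q3 | ac_[a]c_____   read a → write c, move ←, go to q2
q2 | ac[_]cc_____   read _ → write a, move →, go to q0
q0 | aca[c]c_____   read c → write b, move →, go to q0
q0 | acab[c]_____   read c → write b, move →, go to q0
q0 | acabb[_]____   read _ → write c, move →, go to q3
q3 | acabbc[_]___   read _ → write a, move ←, go to q3
q3 | acabb[c]a___   read c → write a, move ←, go to q3
q3 | acab[b]aa___   read b → write _, move →, go to q2
q2 | acab_[a]a___   read a → write _, move →, go to q4
q4 | acab__[a]___   read a → write b, move →, go to q2
q2 | acab__b[_]__   read _ → write a, move →, go to q0
q0 | acab__ba[_]_   read _ → write c, move →, go to q3
q3 | acab__bac[_]   read _ → write a, move ←, go to q3
q3 | acab__ba[c]a   read c → write a, move ←, go to q3
q3 | acab__b[a]aa   read a → write c, move ←, go to q2
q2 | acab__[b]caa   read b → write a, move ←, go to q1
q1 | acab_[_]acaa   read _ → write _, move →, go to q3
q3 | acab__[a]caa   read a → write c, move ←, go to q2
q2 | acab_[_]ccaa   read _ → write a, move →, go to q0
q0 | acab_a[c]caa   read c → write b, move →, go to q0
q0 | acab_ab[c]aa   read c → write b, move →, go to q0
q0 | acab_abb[a]a   read a → write _, move ←, go to q2
q2 | acab_ab[b]_a   read b → write a, move ←, go to q1
q1 | acab_a[b]a_a   read b → write b, move ←, go to q3
q3 | acab_[a]ba_a   read a → write c, move ←, go to q2
q2 | acab[_]cba_a   read _ → write a, move →, go to q0
q0 | acaba[c]ba_a   read c → write b, move →, go to q0
q0 | acabab[b]a_a
No transition is defined for (q0, b); M halts in state q0.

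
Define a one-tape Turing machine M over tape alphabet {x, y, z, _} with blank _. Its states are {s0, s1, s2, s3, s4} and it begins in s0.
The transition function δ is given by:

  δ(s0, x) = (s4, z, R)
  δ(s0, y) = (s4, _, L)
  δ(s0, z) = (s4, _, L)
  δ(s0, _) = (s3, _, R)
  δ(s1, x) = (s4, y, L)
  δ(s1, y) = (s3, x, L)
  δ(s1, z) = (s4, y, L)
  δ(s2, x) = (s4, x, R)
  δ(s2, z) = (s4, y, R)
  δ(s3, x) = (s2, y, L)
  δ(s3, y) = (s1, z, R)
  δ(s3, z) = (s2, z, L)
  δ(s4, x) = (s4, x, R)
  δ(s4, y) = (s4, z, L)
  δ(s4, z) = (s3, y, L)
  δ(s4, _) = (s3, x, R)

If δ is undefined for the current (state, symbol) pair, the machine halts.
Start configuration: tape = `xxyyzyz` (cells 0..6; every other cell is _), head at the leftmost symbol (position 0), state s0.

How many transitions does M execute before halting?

14

state=s0 head=0 tape=__[x]xyyzyz   (s0,x)→(s4,z,R)
state=s4 head=1 tape=__z[x]yyzyz   (s4,x)→(s4,x,R)
state=s4 head=2 tape=__zx[y]yzyz   (s4,y)→(s4,z,L)
state=s4 head=1 tape=__z[x]zyzyz   (s4,x)→(s4,x,R)
state=s4 head=2 tape=__zx[z]yzyz   (s4,z)→(s3,y,L)
state=s3 head=1 tape=__z[x]yyzyz   (s3,x)→(s2,y,L)
state=s2 head=0 tape=__[z]yyyzyz   (s2,z)→(s4,y,R)
state=s4 head=1 tape=__y[y]yyzyz   (s4,y)→(s4,z,L)
state=s4 head=0 tape=__[y]zyyzyz   (s4,y)→(s4,z,L)
state=s4 head=-1 tape=_[_]zzyyzyz   (s4,_)→(s3,x,R)
state=s3 head=0 tape=_x[z]zyyzyz   (s3,z)→(s2,z,L)
state=s2 head=-1 tape=_[x]zzyyzyz   (s2,x)→(s4,x,R)
state=s4 head=0 tape=_x[z]zyyzyz   (s4,z)→(s3,y,L)
state=s3 head=-1 tape=_[x]yzyyzyz   (s3,x)→(s2,y,L)
state=s2 head=-2 tape=[_]yyzyyzyz
M halts after 14 transitions.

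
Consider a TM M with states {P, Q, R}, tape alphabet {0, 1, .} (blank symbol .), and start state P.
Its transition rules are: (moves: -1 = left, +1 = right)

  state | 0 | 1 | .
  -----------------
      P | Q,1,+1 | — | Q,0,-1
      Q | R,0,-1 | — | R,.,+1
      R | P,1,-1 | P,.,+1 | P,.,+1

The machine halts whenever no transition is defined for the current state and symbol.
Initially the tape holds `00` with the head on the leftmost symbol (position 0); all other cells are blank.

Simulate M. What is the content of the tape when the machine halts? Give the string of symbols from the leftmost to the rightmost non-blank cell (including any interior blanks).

state=P head=0 tape=[0]0...   (P,0)→(Q,1,+1)
state=Q head=1 tape=1[0]...   (Q,0)→(R,0,-1)
state=R head=0 tape=[1]0...   (R,1)→(P,.,+1)
state=P head=1 tape=.[0]...   (P,0)→(Q,1,+1)
state=Q head=2 tape=.1[.]..   (Q,.)→(R,.,+1)
state=R head=3 tape=.1.[.].   (R,.)→(P,.,+1)
state=P head=4 tape=.1..[.]   (P,.)→(Q,0,-1)
state=Q head=3 tape=.1.[.]0   (Q,.)→(R,.,+1)
state=R head=4 tape=.1..[0]   (R,0)→(P,1,-1)
state=P head=3 tape=.1.[.]1   (P,.)→(Q,0,-1)
state=Q head=2 tape=.1[.]01   (Q,.)→(R,.,+1)
state=R head=3 tape=.1.[0]1   (R,0)→(P,1,-1)
state=P head=2 tape=.1[.]11   (P,.)→(Q,0,-1)
state=Q head=1 tape=.[1]011
The non-blank tape span at halt is 1011.

1011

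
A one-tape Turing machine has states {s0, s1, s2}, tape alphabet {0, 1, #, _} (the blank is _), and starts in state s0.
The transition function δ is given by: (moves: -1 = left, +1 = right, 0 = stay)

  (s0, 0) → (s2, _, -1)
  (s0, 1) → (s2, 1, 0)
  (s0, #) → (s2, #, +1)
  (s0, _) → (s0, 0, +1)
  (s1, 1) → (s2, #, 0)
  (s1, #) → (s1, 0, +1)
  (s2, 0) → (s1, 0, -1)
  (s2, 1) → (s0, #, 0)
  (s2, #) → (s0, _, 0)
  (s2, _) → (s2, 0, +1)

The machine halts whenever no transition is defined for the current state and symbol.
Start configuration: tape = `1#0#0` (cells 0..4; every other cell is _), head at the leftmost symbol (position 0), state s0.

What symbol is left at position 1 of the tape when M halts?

state=s0 head=0 tape=[1]#0#0   (s0,1)→(s2,1,0)
state=s2 head=0 tape=[1]#0#0   (s2,1)→(s0,#,0)
state=s0 head=0 tape=[#]#0#0   (s0,#)→(s2,#,+1)
state=s2 head=1 tape=#[#]0#0   (s2,#)→(s0,_,0)
state=s0 head=1 tape=#[_]0#0   (s0,_)→(s0,0,+1)
state=s0 head=2 tape=#0[0]#0   (s0,0)→(s2,_,-1)
state=s2 head=1 tape=#[0]_#0   (s2,0)→(s1,0,-1)
state=s1 head=0 tape=[#]0_#0   (s1,#)→(s1,0,+1)
state=s1 head=1 tape=0[0]_#0
Cell 1 holds 0 when M halts.

0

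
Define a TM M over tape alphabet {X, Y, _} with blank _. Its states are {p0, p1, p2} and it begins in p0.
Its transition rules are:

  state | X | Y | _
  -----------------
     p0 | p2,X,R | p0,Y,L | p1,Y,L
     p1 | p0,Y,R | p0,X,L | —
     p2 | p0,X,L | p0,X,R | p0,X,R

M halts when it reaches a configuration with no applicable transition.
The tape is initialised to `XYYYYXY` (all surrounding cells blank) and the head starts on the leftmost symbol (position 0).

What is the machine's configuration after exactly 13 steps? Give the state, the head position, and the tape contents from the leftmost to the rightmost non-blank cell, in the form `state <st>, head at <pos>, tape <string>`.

state=p0 head=0 tape=[X]YYYYXY_   (p0,X)→(p2,X,R)
state=p2 head=1 tape=X[Y]YYYXY_   (p2,Y)→(p0,X,R)
state=p0 head=2 tape=XX[Y]YYXY_   (p0,Y)→(p0,Y,L)
state=p0 head=1 tape=X[X]YYYXY_   (p0,X)→(p2,X,R)
state=p2 head=2 tape=XX[Y]YYXY_   (p2,Y)→(p0,X,R)
state=p0 head=3 tape=XXX[Y]YXY_   (p0,Y)→(p0,Y,L)
state=p0 head=2 tape=XX[X]YYXY_   (p0,X)→(p2,X,R)
state=p2 head=3 tape=XXX[Y]YXY_   (p2,Y)→(p0,X,R)
state=p0 head=4 tape=XXXX[Y]XY_   (p0,Y)→(p0,Y,L)
state=p0 head=3 tape=XXX[X]YXY_   (p0,X)→(p2,X,R)
state=p2 head=4 tape=XXXX[Y]XY_   (p2,Y)→(p0,X,R)
state=p0 head=5 tape=XXXXX[X]Y_   (p0,X)→(p2,X,R)
state=p2 head=6 tape=XXXXXX[Y]_   (p2,Y)→(p0,X,R)
state=p0 head=7 tape=XXXXXXX[_]
After 13 steps: state p0, head at 7, tape XXXXXXX.

state p0, head at 7, tape XXXXXXX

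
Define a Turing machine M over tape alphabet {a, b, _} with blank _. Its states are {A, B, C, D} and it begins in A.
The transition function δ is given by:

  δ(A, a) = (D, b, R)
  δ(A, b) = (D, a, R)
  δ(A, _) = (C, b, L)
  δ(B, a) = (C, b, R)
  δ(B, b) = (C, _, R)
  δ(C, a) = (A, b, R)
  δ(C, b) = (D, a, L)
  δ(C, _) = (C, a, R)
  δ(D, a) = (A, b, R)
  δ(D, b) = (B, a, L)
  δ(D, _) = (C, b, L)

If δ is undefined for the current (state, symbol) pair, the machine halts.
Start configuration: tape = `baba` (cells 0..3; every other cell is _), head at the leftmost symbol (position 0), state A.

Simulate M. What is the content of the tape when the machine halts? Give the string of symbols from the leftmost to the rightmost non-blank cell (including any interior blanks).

aababab

A | _[b]aba___   read b → write a, move R, go to D
D | _a[a]ba___   read a → write b, move R, go to A
A | _ab[b]a___   read b → write a, move R, go to D
D | _aba[a]___   read a → write b, move R, go to A
A | _abab[_]__   read _ → write b, move L, go to C
C | _aba[b]b__   read b → write a, move L, go to D
D | _ab[a]ab__   read a → write b, move R, go to A
A | _abb[a]b__   read a → write b, move R, go to D
D | _abbb[b]__   read b → write a, move L, go to B
B | _abb[b]a__   read b → write _, move R, go to C
C | _abb_[a]__   read a → write b, move R, go to A
A | _abb_b[_]_   read _ → write b, move L, go to C
C | _abb_[b]b_   read b → write a, move L, go to D
D | _abb[_]ab_   read _ → write b, move L, go to C
C | _ab[b]bab_   read b → write a, move L, go to D
D | _a[b]abab_   read b → write a, move L, go to B
B | _[a]aabab_   read a → write b, move R, go to C
C | _b[a]abab_   read a → write b, move R, go to A
A | _bb[a]bab_   read a → write b, move R, go to D
D | _bbb[b]ab_   read b → write a, move L, go to B
B | _bb[b]aab_   read b → write _, move R, go to C
C | _bb_[a]ab_   read a → write b, move R, go to A
A | _bb_b[a]b_   read a → write b, move R, go to D
D | _bb_bb[b]_   read b → write a, move L, go to B
B | _bb_b[b]a_   read b → write _, move R, go to C
C | _bb_b_[a]_   read a → write b, move R, go to A
A | _bb_b_b[_]   read _ → write b, move L, go to C
C | _bb_b_[b]b   read b → write a, move L, go to D
D | _bb_b[_]ab   read _ → write b, move L, go to C
C | _bb_[b]bab   read b → write a, move L, go to D
D | _bb[_]abab   read _ → write b, move L, go to C
C | _b[b]babab   read b → write a, move L, go to D
D | _[b]ababab   read b → write a, move L, go to B
B | [_]aababab
The non-blank tape span at halt is aababab.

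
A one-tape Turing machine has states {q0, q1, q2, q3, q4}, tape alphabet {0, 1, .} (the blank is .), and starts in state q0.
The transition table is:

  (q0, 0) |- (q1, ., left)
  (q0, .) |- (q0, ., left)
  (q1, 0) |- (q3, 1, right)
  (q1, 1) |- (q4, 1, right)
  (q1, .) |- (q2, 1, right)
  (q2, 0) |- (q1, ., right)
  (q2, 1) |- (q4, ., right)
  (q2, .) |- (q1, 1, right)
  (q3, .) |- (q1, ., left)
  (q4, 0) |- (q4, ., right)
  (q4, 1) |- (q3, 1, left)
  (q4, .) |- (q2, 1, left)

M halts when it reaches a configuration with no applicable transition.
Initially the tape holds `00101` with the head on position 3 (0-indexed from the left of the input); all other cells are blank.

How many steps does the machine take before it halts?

state=q0 head=3 tape=.001[0]1   (q0,0)→(q1,.,left)
state=q1 head=2 tape=.00[1].1   (q1,1)→(q4,1,right)
state=q4 head=3 tape=.001[.]1   (q4,.)→(q2,1,left)
state=q2 head=2 tape=.00[1]11   (q2,1)→(q4,.,right)
state=q4 head=3 tape=.00.[1]1   (q4,1)→(q3,1,left)
state=q3 head=2 tape=.00[.]11   (q3,.)→(q1,.,left)
state=q1 head=1 tape=.0[0].11   (q1,0)→(q3,1,right)
state=q3 head=2 tape=.01[.]11   (q3,.)→(q1,.,left)
state=q1 head=1 tape=.0[1].11   (q1,1)→(q4,1,right)
state=q4 head=2 tape=.01[.]11   (q4,.)→(q2,1,left)
state=q2 head=1 tape=.0[1]111   (q2,1)→(q4,.,right)
state=q4 head=2 tape=.0.[1]11   (q4,1)→(q3,1,left)
state=q3 head=1 tape=.0[.]111   (q3,.)→(q1,.,left)
state=q1 head=0 tape=.[0].111   (q1,0)→(q3,1,right)
state=q3 head=1 tape=.1[.]111   (q3,.)→(q1,.,left)
state=q1 head=0 tape=.[1].111   (q1,1)→(q4,1,right)
state=q4 head=1 tape=.1[.]111   (q4,.)→(q2,1,left)
state=q2 head=0 tape=.[1]1111   (q2,1)→(q4,.,right)
state=q4 head=1 tape=..[1]111   (q4,1)→(q3,1,left)
state=q3 head=0 tape=.[.]1111   (q3,.)→(q1,.,left)
state=q1 head=-1 tape=[.].1111   (q1,.)→(q2,1,right)
state=q2 head=0 tape=1[.]1111   (q2,.)→(q1,1,right)
state=q1 head=1 tape=11[1]111   (q1,1)→(q4,1,right)
state=q4 head=2 tape=111[1]11   (q4,1)→(q3,1,left)
state=q3 head=1 tape=11[1]111
M halts after 24 transitions.

24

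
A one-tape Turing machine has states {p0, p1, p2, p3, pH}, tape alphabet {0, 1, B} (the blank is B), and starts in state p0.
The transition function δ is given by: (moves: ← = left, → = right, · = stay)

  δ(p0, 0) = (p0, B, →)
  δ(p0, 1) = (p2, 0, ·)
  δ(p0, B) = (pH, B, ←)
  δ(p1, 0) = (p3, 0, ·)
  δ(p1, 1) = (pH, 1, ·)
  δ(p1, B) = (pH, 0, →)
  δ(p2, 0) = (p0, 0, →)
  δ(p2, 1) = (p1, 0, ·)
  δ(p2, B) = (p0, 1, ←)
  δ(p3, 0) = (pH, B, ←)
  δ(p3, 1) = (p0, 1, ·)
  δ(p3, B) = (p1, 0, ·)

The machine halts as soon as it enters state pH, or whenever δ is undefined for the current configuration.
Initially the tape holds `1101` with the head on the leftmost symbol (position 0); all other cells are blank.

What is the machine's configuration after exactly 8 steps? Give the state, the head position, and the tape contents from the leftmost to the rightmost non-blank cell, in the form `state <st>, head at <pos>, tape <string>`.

p0 | [1]101B   read 1 → write 0, move ·, go to p2
p2 | [0]101B   read 0 → write 0, move →, go to p0
p0 | 0[1]01B   read 1 → write 0, move ·, go to p2
p2 | 0[0]01B   read 0 → write 0, move →, go to p0
p0 | 00[0]1B   read 0 → write B, move →, go to p0
p0 | 00B[1]B   read 1 → write 0, move ·, go to p2
p2 | 00B[0]B   read 0 → write 0, move →, go to p0
p0 | 00B0[B]   read B → write B, move ←, go to pH
pH | 00B[0]B
After 8 steps: state pH, head at 3, tape 00B0.

state pH, head at 3, tape 00B0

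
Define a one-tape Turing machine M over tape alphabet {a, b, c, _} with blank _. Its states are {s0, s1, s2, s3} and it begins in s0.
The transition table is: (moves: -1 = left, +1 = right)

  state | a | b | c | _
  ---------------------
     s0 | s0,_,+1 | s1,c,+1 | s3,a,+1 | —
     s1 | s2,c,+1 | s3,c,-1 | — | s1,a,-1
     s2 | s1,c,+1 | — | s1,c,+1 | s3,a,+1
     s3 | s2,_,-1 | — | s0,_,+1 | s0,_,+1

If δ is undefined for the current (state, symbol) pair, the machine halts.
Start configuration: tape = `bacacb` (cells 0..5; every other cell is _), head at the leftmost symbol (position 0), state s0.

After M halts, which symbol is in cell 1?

c

state=s0 head=0 tape=[b]acacb__   (s0,b)→(s1,c,+1)
state=s1 head=1 tape=c[a]cacb__   (s1,a)→(s2,c,+1)
state=s2 head=2 tape=cc[c]acb__   (s2,c)→(s1,c,+1)
state=s1 head=3 tape=ccc[a]cb__   (s1,a)→(s2,c,+1)
state=s2 head=4 tape=cccc[c]b__   (s2,c)→(s1,c,+1)
state=s1 head=5 tape=ccccc[b]__   (s1,b)→(s3,c,-1)
state=s3 head=4 tape=cccc[c]c__   (s3,c)→(s0,_,+1)
state=s0 head=5 tape=cccc_[c]__   (s0,c)→(s3,a,+1)
state=s3 head=6 tape=cccc_a[_]_   (s3,_)→(s0,_,+1)
state=s0 head=7 tape=cccc_a_[_]
Cell 1 holds c when M halts.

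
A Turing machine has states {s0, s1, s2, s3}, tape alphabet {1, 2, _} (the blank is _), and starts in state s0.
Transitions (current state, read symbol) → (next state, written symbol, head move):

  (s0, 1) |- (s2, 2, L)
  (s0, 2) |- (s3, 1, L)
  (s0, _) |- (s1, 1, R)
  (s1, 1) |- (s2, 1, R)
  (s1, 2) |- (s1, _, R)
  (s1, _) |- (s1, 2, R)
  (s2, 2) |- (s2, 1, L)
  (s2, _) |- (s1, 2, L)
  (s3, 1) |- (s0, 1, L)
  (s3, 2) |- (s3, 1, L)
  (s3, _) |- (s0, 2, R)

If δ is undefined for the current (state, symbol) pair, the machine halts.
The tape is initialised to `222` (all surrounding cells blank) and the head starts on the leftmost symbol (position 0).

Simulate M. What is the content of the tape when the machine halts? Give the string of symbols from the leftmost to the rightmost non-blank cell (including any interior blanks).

2_1122

s0 | ___[2]22   read 2 → write 1, move L, go to s3
s3 | __[_]122   read _ → write 2, move R, go to s0
s0 | __2[1]22   read 1 → write 2, move L, go to s2
s2 | __[2]222   read 2 → write 1, move L, go to s2
s2 | _[_]1222   read _ → write 2, move L, go to s1
s1 | [_]21222   read _ → write 2, move R, go to s1
s1 | 2[2]1222   read 2 → write _, move R, go to s1
s1 | 2_[1]222   read 1 → write 1, move R, go to s2
s2 | 2_1[2]22   read 2 → write 1, move L, go to s2
s2 | 2_[1]122
The non-blank tape span at halt is 2_1122.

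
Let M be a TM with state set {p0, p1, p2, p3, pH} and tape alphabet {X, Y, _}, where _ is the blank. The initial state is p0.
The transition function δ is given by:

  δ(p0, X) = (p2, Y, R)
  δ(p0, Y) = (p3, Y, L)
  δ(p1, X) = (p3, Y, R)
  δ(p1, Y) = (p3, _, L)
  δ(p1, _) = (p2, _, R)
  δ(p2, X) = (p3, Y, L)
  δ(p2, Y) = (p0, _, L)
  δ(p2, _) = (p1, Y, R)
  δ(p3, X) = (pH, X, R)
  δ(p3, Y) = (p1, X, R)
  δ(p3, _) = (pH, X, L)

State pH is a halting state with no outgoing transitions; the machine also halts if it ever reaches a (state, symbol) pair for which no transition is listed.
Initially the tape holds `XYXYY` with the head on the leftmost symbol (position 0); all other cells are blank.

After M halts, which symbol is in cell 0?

state=p0 head=0 tape=__[X]YXYY   (p0,X)→(p2,Y,R)
state=p2 head=1 tape=__Y[Y]XYY   (p2,Y)→(p0,_,L)
state=p0 head=0 tape=__[Y]_XYY   (p0,Y)→(p3,Y,L)
state=p3 head=-1 tape=_[_]Y_XYY   (p3,_)→(pH,X,L)
state=pH head=-2 tape=[_]XY_XYY
Cell 0 holds Y when M halts.

Y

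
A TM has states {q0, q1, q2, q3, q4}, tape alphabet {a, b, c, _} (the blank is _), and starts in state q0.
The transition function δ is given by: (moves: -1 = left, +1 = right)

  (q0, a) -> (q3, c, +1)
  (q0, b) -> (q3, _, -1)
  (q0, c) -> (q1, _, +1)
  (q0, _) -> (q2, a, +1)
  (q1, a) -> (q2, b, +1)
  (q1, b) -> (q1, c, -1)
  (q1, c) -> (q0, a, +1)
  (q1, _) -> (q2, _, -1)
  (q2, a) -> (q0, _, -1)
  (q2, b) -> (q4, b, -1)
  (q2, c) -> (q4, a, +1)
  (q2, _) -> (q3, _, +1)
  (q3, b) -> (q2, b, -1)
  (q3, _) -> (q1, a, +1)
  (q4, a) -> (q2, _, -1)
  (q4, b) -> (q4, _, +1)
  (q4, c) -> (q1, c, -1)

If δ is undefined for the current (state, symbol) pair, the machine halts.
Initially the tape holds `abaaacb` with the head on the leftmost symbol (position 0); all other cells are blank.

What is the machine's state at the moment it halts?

q3

q0 | [a]baaacb   read a → write c, move +1, go to q3
q3 | c[b]aaacb   read b → write b, move -1, go to q2
q2 | [c]baaacb   read c → write a, move +1, go to q4
q4 | a[b]aaacb   read b → write _, move +1, go to q4
q4 | a_[a]aacb   read a → write _, move -1, go to q2
q2 | a[_]_aacb   read _ → write _, move +1, go to q3
q3 | a_[_]aacb   read _ → write a, move +1, go to q1
q1 | a_a[a]acb   read a → write b, move +1, go to q2
q2 | a_ab[a]cb   read a → write _, move -1, go to q0
q0 | a_a[b]_cb   read b → write _, move -1, go to q3
q3 | a_[a]__cb
No transition is defined for (q3, a); M halts in state q3.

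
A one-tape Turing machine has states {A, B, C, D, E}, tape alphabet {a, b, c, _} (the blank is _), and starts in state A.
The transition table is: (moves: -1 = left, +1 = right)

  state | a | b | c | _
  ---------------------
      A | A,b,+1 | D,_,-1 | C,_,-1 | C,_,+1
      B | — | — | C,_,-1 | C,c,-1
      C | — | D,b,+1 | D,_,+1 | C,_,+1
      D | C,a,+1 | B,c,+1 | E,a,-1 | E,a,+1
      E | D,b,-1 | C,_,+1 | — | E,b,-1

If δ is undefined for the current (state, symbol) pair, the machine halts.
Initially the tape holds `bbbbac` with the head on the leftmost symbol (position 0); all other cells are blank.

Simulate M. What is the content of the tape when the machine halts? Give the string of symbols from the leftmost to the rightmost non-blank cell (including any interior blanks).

a_bcbbac

A | __[b]bbbac   read b → write _, move -1, go to D
D | _[_]_bbbac   read _ → write a, move +1, go to E
E | _a[_]bbbac   read _ → write b, move -1, go to E
E | _[a]bbbbac   read a → write b, move -1, go to D
D | [_]bbbbbac   read _ → write a, move +1, go to E
E | a[b]bbbbac   read b → write _, move +1, go to C
C | a_[b]bbbac   read b → write b, move +1, go to D
D | a_b[b]bbac   read b → write c, move +1, go to B
B | a_bc[b]bac
The non-blank tape span at halt is a_bcbbac.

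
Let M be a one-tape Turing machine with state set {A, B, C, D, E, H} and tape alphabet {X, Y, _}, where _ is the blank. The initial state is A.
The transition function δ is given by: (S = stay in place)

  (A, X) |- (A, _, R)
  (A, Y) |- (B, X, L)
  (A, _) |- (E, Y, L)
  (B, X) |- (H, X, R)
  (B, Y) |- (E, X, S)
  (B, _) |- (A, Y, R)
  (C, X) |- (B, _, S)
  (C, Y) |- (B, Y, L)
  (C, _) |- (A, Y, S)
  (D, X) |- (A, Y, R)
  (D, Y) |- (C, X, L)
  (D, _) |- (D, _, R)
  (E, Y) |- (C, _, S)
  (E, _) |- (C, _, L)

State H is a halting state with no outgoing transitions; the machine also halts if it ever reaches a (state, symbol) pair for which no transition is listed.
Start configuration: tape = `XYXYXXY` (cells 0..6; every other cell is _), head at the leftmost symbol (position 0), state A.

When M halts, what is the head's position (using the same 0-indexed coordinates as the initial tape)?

4

state=A head=0 tape=[X]YXYXXY_   (A,X)→(A,_,R)
state=A head=1 tape=_[Y]XYXXY_   (A,Y)→(B,X,L)
state=B head=0 tape=[_]XXYXXY_   (B,_)→(A,Y,R)
state=A head=1 tape=Y[X]XYXXY_   (A,X)→(A,_,R)
state=A head=2 tape=Y_[X]YXXY_   (A,X)→(A,_,R)
state=A head=3 tape=Y__[Y]XXY_   (A,Y)→(B,X,L)
state=B head=2 tape=Y_[_]XXXY_   (B,_)→(A,Y,R)
state=A head=3 tape=Y_Y[X]XXY_   (A,X)→(A,_,R)
state=A head=4 tape=Y_Y_[X]XY_   (A,X)→(A,_,R)
state=A head=5 tape=Y_Y__[X]Y_   (A,X)→(A,_,R)
state=A head=6 tape=Y_Y___[Y]_   (A,Y)→(B,X,L)
state=B head=5 tape=Y_Y__[_]X_   (B,_)→(A,Y,R)
state=A head=6 tape=Y_Y__Y[X]_   (A,X)→(A,_,R)
state=A head=7 tape=Y_Y__Y_[_]   (A,_)→(E,Y,L)
state=E head=6 tape=Y_Y__Y[_]Y   (E,_)→(C,_,L)
state=C head=5 tape=Y_Y__[Y]_Y   (C,Y)→(B,Y,L)
state=B head=4 tape=Y_Y_[_]Y_Y   (B,_)→(A,Y,R)
state=A head=5 tape=Y_Y_Y[Y]_Y   (A,Y)→(B,X,L)
state=B head=4 tape=Y_Y_[Y]X_Y   (B,Y)→(E,X,S)
state=E head=4 tape=Y_Y_[X]X_Y
At halt the head is at cell 4.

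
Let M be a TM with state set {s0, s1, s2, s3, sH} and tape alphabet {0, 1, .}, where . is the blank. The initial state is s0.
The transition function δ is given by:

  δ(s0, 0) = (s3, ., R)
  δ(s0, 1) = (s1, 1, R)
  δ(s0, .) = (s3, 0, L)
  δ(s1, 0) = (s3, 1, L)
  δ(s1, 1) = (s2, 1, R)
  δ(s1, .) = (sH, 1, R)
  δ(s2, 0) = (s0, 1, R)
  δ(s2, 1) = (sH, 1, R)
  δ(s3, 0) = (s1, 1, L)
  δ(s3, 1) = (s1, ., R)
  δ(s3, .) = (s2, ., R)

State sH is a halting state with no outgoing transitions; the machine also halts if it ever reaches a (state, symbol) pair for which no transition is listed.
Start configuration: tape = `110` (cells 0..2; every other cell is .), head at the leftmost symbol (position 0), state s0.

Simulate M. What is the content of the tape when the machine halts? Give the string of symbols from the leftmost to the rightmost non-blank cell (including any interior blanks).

11.1

s0 | [1]10..   read 1 → write 1, move R, go to s1
s1 | 1[1]0..   read 1 → write 1, move R, go to s2
s2 | 11[0]..   read 0 → write 1, move R, go to s0
s0 | 111[.].   read . → write 0, move L, go to s3
s3 | 11[1]0.   read 1 → write ., move R, go to s1
s1 | 11.[0].   read 0 → write 1, move L, go to s3
s3 | 11[.]1.   read . → write ., move R, go to s2
s2 | 11.[1].   read 1 → write 1, move R, go to sH
sH | 11.1[.]
The non-blank tape span at halt is 11.1.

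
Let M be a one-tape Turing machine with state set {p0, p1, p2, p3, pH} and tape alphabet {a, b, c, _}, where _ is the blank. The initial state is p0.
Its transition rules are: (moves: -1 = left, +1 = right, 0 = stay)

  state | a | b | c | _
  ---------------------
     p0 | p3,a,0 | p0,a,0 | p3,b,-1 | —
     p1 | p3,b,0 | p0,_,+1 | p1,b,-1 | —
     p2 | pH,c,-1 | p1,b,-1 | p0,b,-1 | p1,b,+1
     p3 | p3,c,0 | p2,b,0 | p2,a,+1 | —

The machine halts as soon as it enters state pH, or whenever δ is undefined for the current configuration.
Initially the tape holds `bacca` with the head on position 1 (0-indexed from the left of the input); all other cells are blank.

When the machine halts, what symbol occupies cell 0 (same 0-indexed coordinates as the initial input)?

_

p0 | b[a]cca   read a → write a, move 0, go to p3
p3 | b[a]cca   read a → write c, move 0, go to p3
p3 | b[c]cca   read c → write a, move +1, go to p2
p2 | ba[c]ca   read c → write b, move -1, go to p0
p0 | b[a]bca   read a → write a, move 0, go to p3
p3 | b[a]bca   read a → write c, move 0, go to p3
p3 | b[c]bca   read c → write a, move +1, go to p2
p2 | ba[b]ca   read b → write b, move -1, go to p1
p1 | b[a]bca   read a → write b, move 0, go to p3
p3 | b[b]bca   read b → write b, move 0, go to p2
p2 | b[b]bca   read b → write b, move -1, go to p1
p1 | [b]bbca   read b → write _, move +1, go to p0
p0 | _[b]bca   read b → write a, move 0, go to p0
p0 | _[a]bca   read a → write a, move 0, go to p3
p3 | _[a]bca   read a → write c, move 0, go to p3
p3 | _[c]bca   read c → write a, move +1, go to p2
p2 | _a[b]ca   read b → write b, move -1, go to p1
p1 | _[a]bca   read a → write b, move 0, go to p3
p3 | _[b]bca   read b → write b, move 0, go to p2
p2 | _[b]bca   read b → write b, move -1, go to p1
p1 | [_]bbca
Cell 0 holds _ when M halts.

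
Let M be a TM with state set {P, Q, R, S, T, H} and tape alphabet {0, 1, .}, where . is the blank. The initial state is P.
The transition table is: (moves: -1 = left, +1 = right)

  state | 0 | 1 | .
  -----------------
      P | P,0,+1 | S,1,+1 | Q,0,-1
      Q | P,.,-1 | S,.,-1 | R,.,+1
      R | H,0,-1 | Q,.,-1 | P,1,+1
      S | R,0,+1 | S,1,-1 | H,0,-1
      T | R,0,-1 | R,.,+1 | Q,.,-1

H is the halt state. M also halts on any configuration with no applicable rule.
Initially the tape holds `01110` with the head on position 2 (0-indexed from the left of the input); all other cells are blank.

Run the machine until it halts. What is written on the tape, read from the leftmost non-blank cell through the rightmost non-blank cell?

0..110

P | ..01[1]10   read 1 → write 1, move +1, go to S
S | ..011[1]0   read 1 → write 1, move -1, go to S
S | ..01[1]10   read 1 → write 1, move -1, go to S
S | ..0[1]110   read 1 → write 1, move -1, go to S
S | ..[0]1110   read 0 → write 0, move +1, go to R
R | ..0[1]110   read 1 → write ., move -1, go to Q
Q | ..[0].110   read 0 → write ., move -1, go to P
P | .[.]..110   read . → write 0, move -1, go to Q
Q | [.]0..110   read . → write ., move +1, go to R
R | .[0]..110   read 0 → write 0, move -1, go to H
H | [.]0..110
The non-blank tape span at halt is 0..110.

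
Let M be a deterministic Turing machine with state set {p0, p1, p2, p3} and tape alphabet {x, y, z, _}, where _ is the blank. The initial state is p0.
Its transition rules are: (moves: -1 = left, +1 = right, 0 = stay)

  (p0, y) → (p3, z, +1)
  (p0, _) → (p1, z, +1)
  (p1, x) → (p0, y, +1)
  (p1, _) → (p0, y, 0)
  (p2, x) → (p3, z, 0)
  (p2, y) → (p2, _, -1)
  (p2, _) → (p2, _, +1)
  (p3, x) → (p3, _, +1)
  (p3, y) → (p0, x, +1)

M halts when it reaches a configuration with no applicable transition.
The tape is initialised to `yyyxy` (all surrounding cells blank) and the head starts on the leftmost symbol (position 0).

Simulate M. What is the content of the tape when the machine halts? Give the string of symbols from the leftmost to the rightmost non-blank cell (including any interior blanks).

zxz_xzz

p0 | [y]yyxy___   read y → write z, move +1, go to p3
p3 | z[y]yxy___   read y → write x, move +1, go to p0
p0 | zx[y]xy___   read y → write z, move +1, go to p3
p3 | zxz[x]y___   read x → write _, move +1, go to p3
p3 | zxz_[y]___   read y → write x, move +1, go to p0
p0 | zxz_x[_]__   read _ → write z, move +1, go to p1
p1 | zxz_xz[_]_   read _ → write y, move 0, go to p0
p0 | zxz_xz[y]_   read y → write z, move +1, go to p3
p3 | zxz_xzz[_]
The non-blank tape span at halt is zxz_xzz.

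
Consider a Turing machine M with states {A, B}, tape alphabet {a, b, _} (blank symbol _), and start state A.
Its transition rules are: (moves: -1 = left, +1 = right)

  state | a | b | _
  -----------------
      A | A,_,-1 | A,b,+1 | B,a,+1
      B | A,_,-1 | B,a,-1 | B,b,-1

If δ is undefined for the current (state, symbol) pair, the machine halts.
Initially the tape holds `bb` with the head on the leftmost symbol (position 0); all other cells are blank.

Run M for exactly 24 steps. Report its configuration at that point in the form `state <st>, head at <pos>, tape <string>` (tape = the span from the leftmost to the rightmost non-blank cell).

state A, head at 2, tape bba

A | [b]b__   read b → write b, move +1, go to A
A | b[b]__   read b → write b, move +1, go to A
A | bb[_]_   read _ → write a, move +1, go to B
B | bba[_]   read _ → write b, move -1, go to B
B | bb[a]b   read a → write _, move -1, go to A
A | b[b]_b   read b → write b, move +1, go to A
A | bb[_]b   read _ → write a, move +1, go to B
B | bba[b]   read b → write a, move -1, go to B
B | bb[a]a   read a → write _, move -1, go to A
A | b[b]_a   read b → write b, move +1, go to A
A | bb[_]a   read _ → write a, move +1, go to B
B | bba[a]   read a → write _, move -1, go to A
A | bb[a]_   read a → write _, move -1, go to A
A | b[b]__   read b → write b, move +1, go to A
A | bb[_]_   read _ → write a, move +1, go to B
B | bba[_]   read _ → write b, move -1, go to B
B | bb[a]b   read a → write _, move -1, go to A
A | b[b]_b   read b → write b, move +1, go to A
A | bb[_]b   read _ → write a, move +1, go to B
B | bba[b]   read b → write a, move -1, go to B
B | bb[a]a   read a → write _, move -1, go to A
A | b[b]_a   read b → write b, move +1, go to A
A | bb[_]a   read _ → write a, move +1, go to B
B | bba[a]   read a → write _, move -1, go to A
A | bb[a]_
After 24 steps: state A, head at 2, tape bba.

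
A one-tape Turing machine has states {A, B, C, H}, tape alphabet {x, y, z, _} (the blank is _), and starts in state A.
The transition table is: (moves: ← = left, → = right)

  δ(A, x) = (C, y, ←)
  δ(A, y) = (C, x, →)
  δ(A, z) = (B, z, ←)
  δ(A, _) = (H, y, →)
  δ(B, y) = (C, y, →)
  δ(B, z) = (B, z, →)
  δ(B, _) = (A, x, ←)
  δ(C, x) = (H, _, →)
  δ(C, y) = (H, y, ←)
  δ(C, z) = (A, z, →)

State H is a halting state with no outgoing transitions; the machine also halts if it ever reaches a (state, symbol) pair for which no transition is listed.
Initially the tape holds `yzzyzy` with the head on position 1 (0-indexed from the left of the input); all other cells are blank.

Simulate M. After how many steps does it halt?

9

state=A head=1 tape=y[z]zyzy_   (A,z)→(B,z,←)
state=B head=0 tape=[y]zzyzy_   (B,y)→(C,y,→)
state=C head=1 tape=y[z]zyzy_   (C,z)→(A,z,→)
state=A head=2 tape=yz[z]yzy_   (A,z)→(B,z,←)
state=B head=1 tape=y[z]zyzy_   (B,z)→(B,z,→)
state=B head=2 tape=yz[z]yzy_   (B,z)→(B,z,→)
state=B head=3 tape=yzz[y]zy_   (B,y)→(C,y,→)
state=C head=4 tape=yzzy[z]y_   (C,z)→(A,z,→)
state=A head=5 tape=yzzyz[y]_   (A,y)→(C,x,→)
state=C head=6 tape=yzzyzx[_]
M halts after 9 transitions.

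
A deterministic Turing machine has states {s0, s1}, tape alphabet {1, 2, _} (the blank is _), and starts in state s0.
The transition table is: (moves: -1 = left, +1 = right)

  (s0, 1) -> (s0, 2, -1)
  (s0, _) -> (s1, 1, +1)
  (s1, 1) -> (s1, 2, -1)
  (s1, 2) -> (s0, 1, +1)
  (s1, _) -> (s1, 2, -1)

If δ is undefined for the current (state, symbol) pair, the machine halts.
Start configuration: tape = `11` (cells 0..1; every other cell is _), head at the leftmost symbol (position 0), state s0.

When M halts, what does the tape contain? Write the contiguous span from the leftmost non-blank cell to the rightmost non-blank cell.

1122

s0 | __[1]1   read 1 → write 2, move -1, go to s0
s0 | _[_]21   read _ → write 1, move +1, go to s1
s1 | _1[2]1   read 2 → write 1, move +1, go to s0
s0 | _11[1]   read 1 → write 2, move -1, go to s0
s0 | _1[1]2   read 1 → write 2, move -1, go to s0
s0 | _[1]22   read 1 → write 2, move -1, go to s0
s0 | [_]222   read _ → write 1, move +1, go to s1
s1 | 1[2]22   read 2 → write 1, move +1, go to s0
s0 | 11[2]2
The non-blank tape span at halt is 1122.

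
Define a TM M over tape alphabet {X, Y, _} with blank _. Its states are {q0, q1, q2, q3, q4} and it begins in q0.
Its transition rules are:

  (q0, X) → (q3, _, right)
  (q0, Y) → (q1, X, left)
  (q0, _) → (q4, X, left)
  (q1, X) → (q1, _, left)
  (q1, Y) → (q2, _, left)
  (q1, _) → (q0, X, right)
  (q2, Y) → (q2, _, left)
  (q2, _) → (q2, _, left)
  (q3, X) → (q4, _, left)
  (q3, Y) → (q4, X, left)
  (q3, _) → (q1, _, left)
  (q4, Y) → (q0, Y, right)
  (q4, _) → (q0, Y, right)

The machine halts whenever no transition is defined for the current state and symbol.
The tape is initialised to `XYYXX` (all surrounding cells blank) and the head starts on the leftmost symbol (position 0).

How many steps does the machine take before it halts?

q0 | [X]YYXX_   read X → write _, move right, go to q3
q3 | _[Y]YXX_   read Y → write X, move left, go to q4
q4 | [_]XYXX_   read _ → write Y, move right, go to q0
q0 | Y[X]YXX_   read X → write _, move right, go to q3
q3 | Y_[Y]XX_   read Y → write X, move left, go to q4
q4 | Y[_]XXX_   read _ → write Y, move right, go to q0
q0 | YY[X]XX_   read X → write _, move right, go to q3
q3 | YY_[X]X_   read X → write _, move left, go to q4
q4 | YY[_]_X_   read _ → write Y, move right, go to q0
q0 | YYY[_]X_   read _ → write X, move left, go to q4
q4 | YY[Y]XX_   read Y → write Y, move right, go to q0
q0 | YYY[X]X_   read X → write _, move right, go to q3
q3 | YYY_[X]_   read X → write _, move left, go to q4
q4 | YYY[_]__   read _ → write Y, move right, go to q0
q0 | YYYY[_]_   read _ → write X, move left, go to q4
q4 | YYY[Y]X_   read Y → write Y, move right, go to q0
q0 | YYYY[X]_   read X → write _, move right, go to q3
q3 | YYYY_[_]   read _ → write _, move left, go to q1
q1 | YYYY[_]_   read _ → write X, move right, go to q0
q0 | YYYYX[_]   read _ → write X, move left, go to q4
q4 | YYYY[X]X
M halts after 20 transitions.

20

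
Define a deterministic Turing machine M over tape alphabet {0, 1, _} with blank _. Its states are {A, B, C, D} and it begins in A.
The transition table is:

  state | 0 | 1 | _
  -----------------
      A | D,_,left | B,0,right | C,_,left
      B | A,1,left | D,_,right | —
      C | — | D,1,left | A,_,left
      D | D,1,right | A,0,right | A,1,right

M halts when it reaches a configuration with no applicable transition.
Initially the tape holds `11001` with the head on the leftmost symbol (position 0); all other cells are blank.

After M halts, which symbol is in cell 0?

state=A head=0 tape=[1]1001_   (A,1)→(B,0,right)
state=B head=1 tape=0[1]001_   (B,1)→(D,_,right)
state=D head=2 tape=0_[0]01_   (D,0)→(D,1,right)
state=D head=3 tape=0_1[0]1_   (D,0)→(D,1,right)
state=D head=4 tape=0_11[1]_   (D,1)→(A,0,right)
state=A head=5 tape=0_110[_]   (A,_)→(C,_,left)
state=C head=4 tape=0_11[0]_
Cell 0 holds 0 when M halts.

0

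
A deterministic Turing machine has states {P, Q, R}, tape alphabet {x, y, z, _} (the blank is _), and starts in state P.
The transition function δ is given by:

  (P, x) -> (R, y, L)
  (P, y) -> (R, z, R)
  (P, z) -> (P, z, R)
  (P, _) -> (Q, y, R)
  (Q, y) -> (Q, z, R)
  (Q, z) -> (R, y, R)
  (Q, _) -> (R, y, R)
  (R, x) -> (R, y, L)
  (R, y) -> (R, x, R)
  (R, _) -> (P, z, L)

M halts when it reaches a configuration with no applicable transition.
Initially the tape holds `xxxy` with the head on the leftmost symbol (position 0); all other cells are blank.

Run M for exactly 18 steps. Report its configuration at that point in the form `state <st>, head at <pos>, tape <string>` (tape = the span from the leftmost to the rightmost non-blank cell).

state R, head at 2, tape xxxxyy

P | __[x]xxy   read x → write y, move L, go to R
R | _[_]yxxy   read _ → write z, move L, go to P
P | [_]zyxxy   read _ → write y, move R, go to Q
Q | y[z]yxxy   read z → write y, move R, go to R
R | yy[y]xxy   read y → write x, move R, go to R
R | yyx[x]xy   read x → write y, move L, go to R
R | yy[x]yxy   read x → write y, move L, go to R
R | y[y]yyxy   read y → write x, move R, go to R
R | yx[y]yxy   read y → write x, move R, go to R
R | yxx[y]xy   read y → write x, move R, go to R
R | yxxx[x]y   read x → write y, move L, go to R
R | yxx[x]yy   read x → write y, move L, go to R
R | yx[x]yyy   read x → write y, move L, go to R
R | y[x]yyyy   read x → write y, move L, go to R
R | [y]yyyyy   read y → write x, move R, go to R
R | x[y]yyyy   read y → write x, move R, go to R
R | xx[y]yyy   read y → write x, move R, go to R
R | xxx[y]yy   read y → write x, move R, go to R
R | xxxx[y]y
After 18 steps: state R, head at 2, tape xxxxyy.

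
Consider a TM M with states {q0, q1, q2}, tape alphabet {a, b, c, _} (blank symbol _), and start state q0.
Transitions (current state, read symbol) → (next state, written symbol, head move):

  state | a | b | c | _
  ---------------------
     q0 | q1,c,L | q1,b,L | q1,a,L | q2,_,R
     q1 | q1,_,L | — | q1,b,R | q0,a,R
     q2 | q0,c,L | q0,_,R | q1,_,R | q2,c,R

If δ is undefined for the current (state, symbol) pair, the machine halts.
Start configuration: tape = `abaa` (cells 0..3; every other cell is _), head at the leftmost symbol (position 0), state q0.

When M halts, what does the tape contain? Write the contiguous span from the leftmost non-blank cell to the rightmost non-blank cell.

state=q0 head=0 tape=__[a]baa   (q0,a)→(q1,c,L)
state=q1 head=-1 tape=_[_]cbaa   (q1,_)→(q0,a,R)
state=q0 head=0 tape=_a[c]baa   (q0,c)→(q1,a,L)
state=q1 head=-1 tape=_[a]abaa   (q1,a)→(q1,_,L)
state=q1 head=-2 tape=[_]_abaa   (q1,_)→(q0,a,R)
state=q0 head=-1 tape=a[_]abaa   (q0,_)→(q2,_,R)
state=q2 head=0 tape=a_[a]baa   (q2,a)→(q0,c,L)
state=q0 head=-1 tape=a[_]cbaa   (q0,_)→(q2,_,R)
state=q2 head=0 tape=a_[c]baa   (q2,c)→(q1,_,R)
state=q1 head=1 tape=a__[b]aa
The non-blank tape span at halt is a__baa.

a__baa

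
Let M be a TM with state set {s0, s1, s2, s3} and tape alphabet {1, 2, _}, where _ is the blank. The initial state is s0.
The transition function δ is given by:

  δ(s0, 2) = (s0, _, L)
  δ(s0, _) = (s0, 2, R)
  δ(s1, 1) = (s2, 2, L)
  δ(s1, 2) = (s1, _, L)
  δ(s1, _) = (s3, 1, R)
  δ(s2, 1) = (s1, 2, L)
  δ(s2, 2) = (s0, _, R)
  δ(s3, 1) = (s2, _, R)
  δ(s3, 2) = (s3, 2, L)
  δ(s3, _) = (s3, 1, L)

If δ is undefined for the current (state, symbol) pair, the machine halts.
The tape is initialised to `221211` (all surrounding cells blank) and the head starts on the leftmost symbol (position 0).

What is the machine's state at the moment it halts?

state=s0 head=0 tape=__[2]21211   (s0,2)→(s0,_,L)
state=s0 head=-1 tape=_[_]_21211   (s0,_)→(s0,2,R)
state=s0 head=0 tape=_2[_]21211   (s0,_)→(s0,2,R)
state=s0 head=1 tape=_22[2]1211   (s0,2)→(s0,_,L)
state=s0 head=0 tape=_2[2]_1211   (s0,2)→(s0,_,L)
state=s0 head=-1 tape=_[2]__1211   (s0,2)→(s0,_,L)
state=s0 head=-2 tape=[_]___1211   (s0,_)→(s0,2,R)
state=s0 head=-1 tape=2[_]__1211   (s0,_)→(s0,2,R)
state=s0 head=0 tape=22[_]_1211   (s0,_)→(s0,2,R)
state=s0 head=1 tape=222[_]1211   (s0,_)→(s0,2,R)
state=s0 head=2 tape=2222[1]211
No transition is defined for (s0, 1); M halts in state s0.

s0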